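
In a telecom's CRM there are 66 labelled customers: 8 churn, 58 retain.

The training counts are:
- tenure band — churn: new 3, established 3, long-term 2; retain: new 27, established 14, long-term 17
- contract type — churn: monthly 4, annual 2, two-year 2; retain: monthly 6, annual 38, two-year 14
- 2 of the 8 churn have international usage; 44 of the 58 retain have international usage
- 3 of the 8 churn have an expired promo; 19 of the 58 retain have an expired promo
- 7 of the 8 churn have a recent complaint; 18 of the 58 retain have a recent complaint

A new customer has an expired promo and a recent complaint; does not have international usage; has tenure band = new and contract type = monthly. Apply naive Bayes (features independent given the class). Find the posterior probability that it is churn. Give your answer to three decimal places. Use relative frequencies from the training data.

churn: (8/66) × (3/8) × (4/8) × (6/8) × (3/8) × (7/8) ≈ 0.00559304
retain: (58/66) × (27/58) × (6/58) × (14/58) × (19/58) × (18/58) ≈ 0.00103852
P(churn | x) = 0.00559304 / 0.00663156 ≈ 0.843

0.843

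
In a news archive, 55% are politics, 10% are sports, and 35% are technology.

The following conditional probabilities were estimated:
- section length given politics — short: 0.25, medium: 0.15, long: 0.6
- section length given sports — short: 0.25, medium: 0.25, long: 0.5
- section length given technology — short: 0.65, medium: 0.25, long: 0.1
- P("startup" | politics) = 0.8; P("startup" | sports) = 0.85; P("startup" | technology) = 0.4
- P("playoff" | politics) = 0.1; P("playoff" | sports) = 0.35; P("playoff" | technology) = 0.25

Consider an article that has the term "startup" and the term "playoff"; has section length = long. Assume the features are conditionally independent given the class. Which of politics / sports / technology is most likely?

politics: 0.55 × 0.6 × 0.8 × 0.1 = 0.0264
sports: 0.1 × 0.5 × 0.85 × 0.35 = 0.014875
technology: 0.35 × 0.1 × 0.4 × 0.25 = 0.0035
Highest score → politics.

politics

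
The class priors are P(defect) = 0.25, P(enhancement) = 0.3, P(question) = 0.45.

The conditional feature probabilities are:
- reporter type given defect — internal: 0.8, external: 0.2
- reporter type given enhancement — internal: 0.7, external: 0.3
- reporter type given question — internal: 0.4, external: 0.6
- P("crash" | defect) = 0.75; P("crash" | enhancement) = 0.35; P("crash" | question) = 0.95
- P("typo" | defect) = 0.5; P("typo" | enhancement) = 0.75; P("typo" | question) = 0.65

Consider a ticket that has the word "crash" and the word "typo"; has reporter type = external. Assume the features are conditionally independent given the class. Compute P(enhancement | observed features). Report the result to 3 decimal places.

0.113

defect: 0.25 × 0.2 × 0.75 × 0.5 = 0.01875
enhancement: 0.3 × 0.3 × 0.35 × 0.75 = 0.023625
question: 0.45 × 0.6 × 0.95 × 0.65 = 0.166725
P(enhancement | x) = 0.023625 / 0.2091 ≈ 0.113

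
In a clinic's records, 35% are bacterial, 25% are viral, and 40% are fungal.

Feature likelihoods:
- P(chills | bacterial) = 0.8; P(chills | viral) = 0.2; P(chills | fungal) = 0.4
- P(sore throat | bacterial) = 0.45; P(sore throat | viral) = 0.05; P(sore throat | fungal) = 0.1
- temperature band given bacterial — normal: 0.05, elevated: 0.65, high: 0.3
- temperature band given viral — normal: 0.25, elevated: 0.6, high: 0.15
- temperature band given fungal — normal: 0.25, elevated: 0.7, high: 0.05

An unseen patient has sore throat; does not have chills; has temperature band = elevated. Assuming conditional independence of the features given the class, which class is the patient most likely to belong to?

bacterial: 0.35 × (1−0.8) × 0.45 × 0.65 = 0.020475
viral: 0.25 × (1−0.2) × 0.05 × 0.6 = 0.006
fungal: 0.4 × (1−0.4) × 0.1 × 0.7 = 0.0168
Highest score → bacterial.

bacterial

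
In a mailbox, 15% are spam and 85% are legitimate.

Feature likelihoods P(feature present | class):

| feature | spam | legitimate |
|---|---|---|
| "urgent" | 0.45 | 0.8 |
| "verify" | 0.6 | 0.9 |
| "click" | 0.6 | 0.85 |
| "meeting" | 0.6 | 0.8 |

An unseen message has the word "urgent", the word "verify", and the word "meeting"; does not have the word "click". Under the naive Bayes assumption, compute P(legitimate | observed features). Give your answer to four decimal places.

0.8831

spam: 0.15 × 0.45 × 0.6 × (1−0.6) × 0.6 = 0.00972
legitimate: 0.85 × 0.8 × 0.9 × (1−0.85) × 0.8 = 0.07344
P(legitimate | x) = 0.07344 / 0.08316 ≈ 0.8831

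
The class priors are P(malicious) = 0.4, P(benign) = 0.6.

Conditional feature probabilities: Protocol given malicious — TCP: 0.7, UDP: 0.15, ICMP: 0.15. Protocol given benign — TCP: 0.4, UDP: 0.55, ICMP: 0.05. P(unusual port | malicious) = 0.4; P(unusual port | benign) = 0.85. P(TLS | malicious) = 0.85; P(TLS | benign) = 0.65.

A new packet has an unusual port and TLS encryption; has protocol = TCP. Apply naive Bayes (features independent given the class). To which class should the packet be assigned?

malicious: 0.4 × 0.7 × 0.4 × 0.85 = 0.0952
benign: 0.6 × 0.4 × 0.85 × 0.65 = 0.1326
Highest score → benign.

benign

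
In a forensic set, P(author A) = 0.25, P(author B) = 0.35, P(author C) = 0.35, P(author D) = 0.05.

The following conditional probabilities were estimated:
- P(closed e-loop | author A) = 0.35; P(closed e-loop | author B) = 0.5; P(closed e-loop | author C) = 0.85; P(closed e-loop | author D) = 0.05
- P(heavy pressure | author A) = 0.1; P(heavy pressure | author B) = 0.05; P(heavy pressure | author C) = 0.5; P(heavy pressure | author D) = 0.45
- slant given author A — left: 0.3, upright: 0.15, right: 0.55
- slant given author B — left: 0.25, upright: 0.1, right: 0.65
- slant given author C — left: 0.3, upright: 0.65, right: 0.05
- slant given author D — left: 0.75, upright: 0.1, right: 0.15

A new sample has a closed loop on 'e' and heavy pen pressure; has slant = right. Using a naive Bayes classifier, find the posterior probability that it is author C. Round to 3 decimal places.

author A: 0.25 × 0.35 × 0.1 × 0.55 = 0.0048125
author B: 0.35 × 0.5 × 0.05 × 0.65 = 0.0056875
author C: 0.35 × 0.85 × 0.5 × 0.05 = 0.0074375
author D: 0.05 × 0.05 × 0.45 × 0.15 = 0.00016875
P(author C | x) = 0.0074375 / 0.01810625 ≈ 0.411

0.411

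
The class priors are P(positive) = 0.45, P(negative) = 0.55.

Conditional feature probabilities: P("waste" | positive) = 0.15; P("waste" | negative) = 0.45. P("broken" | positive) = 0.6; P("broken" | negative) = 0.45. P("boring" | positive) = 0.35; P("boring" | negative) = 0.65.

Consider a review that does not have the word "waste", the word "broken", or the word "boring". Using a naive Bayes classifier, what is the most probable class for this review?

positive

positive: 0.45 × (1−0.15) × (1−0.6) × (1−0.35) = 0.09945
negative: 0.55 × (1−0.45) × (1−0.45) × (1−0.65) = 0.05823125
Highest score → positive.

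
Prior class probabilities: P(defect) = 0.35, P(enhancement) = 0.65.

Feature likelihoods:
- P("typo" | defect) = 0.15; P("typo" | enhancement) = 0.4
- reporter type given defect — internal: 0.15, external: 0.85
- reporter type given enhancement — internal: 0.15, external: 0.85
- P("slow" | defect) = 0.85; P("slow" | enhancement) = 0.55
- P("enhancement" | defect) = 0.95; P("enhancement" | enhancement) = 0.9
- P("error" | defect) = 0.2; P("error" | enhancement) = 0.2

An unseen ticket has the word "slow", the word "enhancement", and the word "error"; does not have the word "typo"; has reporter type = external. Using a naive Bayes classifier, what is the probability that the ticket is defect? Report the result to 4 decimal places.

0.5544

defect: 0.35 × (1−0.15) × 0.85 × 0.85 × 0.95 × 0.2 = 0.0408393125
enhancement: 0.65 × (1−0.4) × 0.85 × 0.55 × 0.9 × 0.2 = 0.0328185
P(defect | x) = 0.0408393125 / 0.0736578125 ≈ 0.5544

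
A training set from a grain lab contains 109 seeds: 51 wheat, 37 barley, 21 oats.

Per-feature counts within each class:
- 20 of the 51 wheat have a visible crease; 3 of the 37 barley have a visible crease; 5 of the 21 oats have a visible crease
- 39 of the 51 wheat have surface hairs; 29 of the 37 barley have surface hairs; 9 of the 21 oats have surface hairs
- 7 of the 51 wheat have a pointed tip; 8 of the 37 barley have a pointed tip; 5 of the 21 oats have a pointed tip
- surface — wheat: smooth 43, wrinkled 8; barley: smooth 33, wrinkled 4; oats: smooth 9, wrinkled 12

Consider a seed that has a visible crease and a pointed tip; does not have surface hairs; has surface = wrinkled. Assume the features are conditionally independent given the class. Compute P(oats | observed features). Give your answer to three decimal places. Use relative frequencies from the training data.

wheat: (51/109) × (20/51) × (12/51) × (7/51) × (8/51) ≈ 0.000929527
barley: (37/109) × (3/37) × (8/37) × (8/37) × (4/37) ≈ 0.000139101
oats: (21/109) × (5/21) × (12/21) × (5/21) × (12/21) ≈ 0.0035663
P(oats | x) = 0.0035663 / 0.004634928 ≈ 0.769

0.769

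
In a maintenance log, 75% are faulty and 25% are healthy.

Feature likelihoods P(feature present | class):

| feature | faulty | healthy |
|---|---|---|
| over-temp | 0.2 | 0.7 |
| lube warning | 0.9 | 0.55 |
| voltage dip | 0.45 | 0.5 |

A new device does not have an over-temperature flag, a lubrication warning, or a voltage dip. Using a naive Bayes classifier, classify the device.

faulty

faulty: 0.75 × (1−0.2) × (1−0.9) × (1−0.45) = 0.033
healthy: 0.25 × (1−0.7) × (1−0.55) × (1−0.5) = 0.016875
Highest score → faulty.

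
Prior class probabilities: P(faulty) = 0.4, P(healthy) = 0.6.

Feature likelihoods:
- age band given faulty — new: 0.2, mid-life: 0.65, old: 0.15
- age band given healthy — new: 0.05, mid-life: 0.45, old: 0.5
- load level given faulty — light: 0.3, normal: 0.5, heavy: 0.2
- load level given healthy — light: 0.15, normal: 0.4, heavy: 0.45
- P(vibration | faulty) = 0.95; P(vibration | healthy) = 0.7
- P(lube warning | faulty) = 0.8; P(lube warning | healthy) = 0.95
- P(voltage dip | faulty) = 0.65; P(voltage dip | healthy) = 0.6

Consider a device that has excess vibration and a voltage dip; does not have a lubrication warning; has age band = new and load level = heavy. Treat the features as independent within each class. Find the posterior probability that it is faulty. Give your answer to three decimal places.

faulty: 0.4 × 0.2 × 0.2 × 0.95 × (1−0.8) × 0.65 = 0.001976
healthy: 0.6 × 0.05 × 0.45 × 0.7 × (1−0.95) × 0.6 = 0.0002835
P(faulty | x) = 0.001976 / 0.0022595 ≈ 0.875

0.875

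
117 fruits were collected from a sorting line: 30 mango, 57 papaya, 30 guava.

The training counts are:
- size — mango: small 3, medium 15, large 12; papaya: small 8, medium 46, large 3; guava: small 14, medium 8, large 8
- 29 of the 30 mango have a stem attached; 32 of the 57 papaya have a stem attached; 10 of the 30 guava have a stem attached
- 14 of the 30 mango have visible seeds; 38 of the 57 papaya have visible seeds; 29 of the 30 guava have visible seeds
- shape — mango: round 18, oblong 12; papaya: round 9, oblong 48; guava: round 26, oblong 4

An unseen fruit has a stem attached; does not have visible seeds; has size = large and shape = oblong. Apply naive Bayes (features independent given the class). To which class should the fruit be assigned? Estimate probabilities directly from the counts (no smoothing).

mango

mango: (30/117) × (12/30) × (29/30) × (16/30) × (12/30) ≈ 0.021151
papaya: (57/117) × (3/57) × (32/57) × (19/57) × (48/57) ≈ 0.00404069
guava: (30/117) × (8/30) × (10/30) × (1/30) × (4/30) ≈ 0.000101298
Highest score → mango.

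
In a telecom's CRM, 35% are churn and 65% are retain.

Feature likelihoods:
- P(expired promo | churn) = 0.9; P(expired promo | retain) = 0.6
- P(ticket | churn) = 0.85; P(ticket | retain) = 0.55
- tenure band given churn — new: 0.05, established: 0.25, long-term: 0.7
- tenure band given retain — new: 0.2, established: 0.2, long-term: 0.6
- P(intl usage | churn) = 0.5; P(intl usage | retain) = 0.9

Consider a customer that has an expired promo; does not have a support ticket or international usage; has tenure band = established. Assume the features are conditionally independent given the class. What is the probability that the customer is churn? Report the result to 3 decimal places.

0.627

churn: 0.35 × 0.9 × (1−0.85) × 0.25 × (1−0.5) = 0.00590625
retain: 0.65 × 0.6 × (1−0.55) × 0.2 × (1−0.9) = 0.00351
P(churn | x) = 0.00590625 / 0.00941625 ≈ 0.627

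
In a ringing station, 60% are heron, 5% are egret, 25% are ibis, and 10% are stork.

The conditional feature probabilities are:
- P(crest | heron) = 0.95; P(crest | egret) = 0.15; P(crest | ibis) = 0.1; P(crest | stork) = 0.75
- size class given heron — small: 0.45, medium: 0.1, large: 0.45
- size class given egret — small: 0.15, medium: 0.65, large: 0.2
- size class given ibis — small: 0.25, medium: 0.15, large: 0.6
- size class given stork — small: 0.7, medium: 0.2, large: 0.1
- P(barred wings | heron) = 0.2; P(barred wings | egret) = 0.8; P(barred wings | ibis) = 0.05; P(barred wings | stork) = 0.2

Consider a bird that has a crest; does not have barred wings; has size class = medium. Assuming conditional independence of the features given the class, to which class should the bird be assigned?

heron: 0.6 × 0.95 × 0.1 × (1−0.2) = 0.0456
egret: 0.05 × 0.15 × 0.65 × (1−0.8) = 0.000975
ibis: 0.25 × 0.1 × 0.15 × (1−0.05) = 0.0035625
stork: 0.1 × 0.75 × 0.2 × (1−0.2) = 0.012
Highest score → heron.

heron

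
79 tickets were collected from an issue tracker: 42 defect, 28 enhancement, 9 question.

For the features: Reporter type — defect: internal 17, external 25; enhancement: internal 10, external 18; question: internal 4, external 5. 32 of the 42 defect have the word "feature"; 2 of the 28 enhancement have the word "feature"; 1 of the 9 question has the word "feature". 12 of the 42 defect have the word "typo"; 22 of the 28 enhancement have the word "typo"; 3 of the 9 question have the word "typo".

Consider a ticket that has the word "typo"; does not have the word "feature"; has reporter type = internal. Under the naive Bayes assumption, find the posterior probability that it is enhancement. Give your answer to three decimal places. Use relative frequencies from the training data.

defect: (42/79) × (17/42) × (10/42) × (12/42) ≈ 0.0146388
enhancement: (28/79) × (10/28) × (26/28) × (22/28) ≈ 0.0923534
question: (9/79) × (4/9) × (8/9) × (3/9) ≈ 0.0150023
P(enhancement | x) = 0.0923534 / 0.1219945 ≈ 0.757

0.757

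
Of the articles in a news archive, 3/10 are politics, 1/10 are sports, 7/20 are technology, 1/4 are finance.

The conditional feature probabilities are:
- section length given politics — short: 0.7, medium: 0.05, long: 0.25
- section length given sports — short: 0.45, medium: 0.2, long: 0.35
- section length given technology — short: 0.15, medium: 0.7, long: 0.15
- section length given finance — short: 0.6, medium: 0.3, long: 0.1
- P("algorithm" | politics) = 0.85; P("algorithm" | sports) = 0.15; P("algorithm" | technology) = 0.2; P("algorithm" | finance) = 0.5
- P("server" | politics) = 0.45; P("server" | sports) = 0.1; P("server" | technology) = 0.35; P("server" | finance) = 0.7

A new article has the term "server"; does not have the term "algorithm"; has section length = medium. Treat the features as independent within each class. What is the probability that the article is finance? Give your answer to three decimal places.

0.269

politics: 0.3 × 0.05 × (1−0.85) × 0.45 = 0.0010125
sports: 0.1 × 0.2 × (1−0.15) × 0.1 = 0.0017
technology: 0.35 × 0.7 × (1−0.2) × 0.35 = 0.0686
finance: 0.25 × 0.3 × (1−0.5) × 0.7 = 0.02625
P(finance | x) = 0.02625 / 0.0975625 ≈ 0.269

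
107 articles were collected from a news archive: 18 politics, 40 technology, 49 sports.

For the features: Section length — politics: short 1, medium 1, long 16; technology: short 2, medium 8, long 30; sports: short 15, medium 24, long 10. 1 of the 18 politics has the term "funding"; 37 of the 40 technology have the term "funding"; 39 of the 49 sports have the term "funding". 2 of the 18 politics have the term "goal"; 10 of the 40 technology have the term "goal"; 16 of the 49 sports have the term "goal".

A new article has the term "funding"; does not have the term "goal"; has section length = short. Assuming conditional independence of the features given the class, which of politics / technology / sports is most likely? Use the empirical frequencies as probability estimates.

politics: (18/107) × (1/18) × (1/18) × (16/18) ≈ 0.000461521
technology: (40/107) × (2/40) × (37/40) × (30/40) ≈ 0.0129673
sports: (49/107) × (15/49) × (39/49) × (33/49) ≈ 0.0751439
Highest score → sports.

sports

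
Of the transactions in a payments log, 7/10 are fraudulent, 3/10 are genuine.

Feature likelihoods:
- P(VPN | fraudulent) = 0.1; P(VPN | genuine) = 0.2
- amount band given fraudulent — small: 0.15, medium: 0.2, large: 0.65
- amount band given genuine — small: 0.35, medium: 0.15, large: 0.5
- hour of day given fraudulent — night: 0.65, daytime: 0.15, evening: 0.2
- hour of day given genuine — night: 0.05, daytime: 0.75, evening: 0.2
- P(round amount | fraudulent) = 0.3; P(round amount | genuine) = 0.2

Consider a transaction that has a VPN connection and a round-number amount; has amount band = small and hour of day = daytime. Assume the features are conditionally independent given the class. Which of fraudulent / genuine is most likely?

fraudulent: 0.7 × 0.1 × 0.15 × 0.15 × 0.3 = 0.0004725
genuine: 0.3 × 0.2 × 0.35 × 0.75 × 0.2 = 0.00315
Highest score → genuine.

genuine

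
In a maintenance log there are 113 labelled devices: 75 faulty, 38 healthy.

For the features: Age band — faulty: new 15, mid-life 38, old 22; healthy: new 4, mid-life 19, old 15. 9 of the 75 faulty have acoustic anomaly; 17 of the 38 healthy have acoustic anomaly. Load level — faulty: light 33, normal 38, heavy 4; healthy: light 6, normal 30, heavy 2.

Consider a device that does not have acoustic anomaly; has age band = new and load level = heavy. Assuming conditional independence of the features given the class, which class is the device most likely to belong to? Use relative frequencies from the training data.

faulty

faulty: (75/113) × (15/75) × (66/75) × (4/75) ≈ 0.00623009
healthy: (38/113) × (4/38) × (21/38) × (2/38) ≈ 0.00102959
Highest score → faulty.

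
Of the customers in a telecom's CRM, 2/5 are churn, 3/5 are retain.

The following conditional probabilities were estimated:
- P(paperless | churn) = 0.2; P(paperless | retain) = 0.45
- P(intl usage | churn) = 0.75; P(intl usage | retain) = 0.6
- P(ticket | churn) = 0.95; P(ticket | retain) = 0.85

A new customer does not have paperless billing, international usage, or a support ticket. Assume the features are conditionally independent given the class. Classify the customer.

retain

churn: 0.4 × (1−0.2) × (1−0.75) × (1−0.95) = 0.004
retain: 0.6 × (1−0.45) × (1−0.6) × (1−0.85) = 0.0198
Highest score → retain.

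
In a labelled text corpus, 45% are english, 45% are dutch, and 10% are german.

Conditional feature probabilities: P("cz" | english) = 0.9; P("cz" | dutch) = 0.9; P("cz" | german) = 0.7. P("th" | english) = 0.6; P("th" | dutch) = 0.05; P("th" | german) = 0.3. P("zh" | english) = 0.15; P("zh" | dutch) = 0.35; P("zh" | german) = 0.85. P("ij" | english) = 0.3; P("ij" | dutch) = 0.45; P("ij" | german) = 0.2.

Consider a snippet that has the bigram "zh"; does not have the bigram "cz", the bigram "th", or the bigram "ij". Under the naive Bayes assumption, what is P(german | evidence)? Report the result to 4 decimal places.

english: 0.45 × (1−0.9) × (1−0.6) × 0.15 × (1−0.3) = 0.00189
dutch: 0.45 × (1−0.9) × (1−0.05) × 0.35 × (1−0.45) = 0.008229375
german: 0.1 × (1−0.7) × (1−0.3) × 0.85 × (1−0.2) = 0.01428
P(german | x) = 0.01428 / 0.024399375 ≈ 0.5853

0.5853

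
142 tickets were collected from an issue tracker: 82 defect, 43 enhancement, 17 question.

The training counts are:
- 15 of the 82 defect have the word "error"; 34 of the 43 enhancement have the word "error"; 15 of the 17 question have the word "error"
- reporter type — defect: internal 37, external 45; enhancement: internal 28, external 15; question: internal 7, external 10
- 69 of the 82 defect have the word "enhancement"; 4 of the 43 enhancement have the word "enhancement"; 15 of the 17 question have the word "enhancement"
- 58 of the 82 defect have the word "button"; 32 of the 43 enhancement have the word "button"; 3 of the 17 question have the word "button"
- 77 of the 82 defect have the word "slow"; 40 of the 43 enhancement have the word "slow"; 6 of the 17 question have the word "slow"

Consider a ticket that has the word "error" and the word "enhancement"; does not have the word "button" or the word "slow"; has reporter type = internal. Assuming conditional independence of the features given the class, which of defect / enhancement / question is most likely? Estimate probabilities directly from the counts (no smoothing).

defect: (82/142) × (15/82) × (37/82) × (69/82) × (24/82) × (5/82) ≈ 0.00071578
enhancement: (43/142) × (34/43) × (28/43) × (4/43) × (11/43) × (3/43) ≈ 0.00025885
question: (17/142) × (15/17) × (7/17) × (15/17) × (14/17) × (11/17) ≈ 0.0204511
Highest score → question.

question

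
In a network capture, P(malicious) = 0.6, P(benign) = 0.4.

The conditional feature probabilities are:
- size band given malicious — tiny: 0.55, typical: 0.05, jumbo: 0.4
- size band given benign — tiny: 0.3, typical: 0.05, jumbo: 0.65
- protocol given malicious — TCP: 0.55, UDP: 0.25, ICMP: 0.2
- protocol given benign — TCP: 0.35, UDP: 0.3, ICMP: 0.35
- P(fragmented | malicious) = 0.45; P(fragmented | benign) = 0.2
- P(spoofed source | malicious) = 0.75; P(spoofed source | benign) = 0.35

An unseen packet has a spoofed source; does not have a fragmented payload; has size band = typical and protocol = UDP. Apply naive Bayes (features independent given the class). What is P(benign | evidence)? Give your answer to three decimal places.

0.352

malicious: 0.6 × 0.05 × 0.25 × (1−0.45) × 0.75 = 0.00309375
benign: 0.4 × 0.05 × 0.3 × (1−0.2) × 0.35 = 0.00168
P(benign | x) = 0.00168 / 0.00477375 ≈ 0.352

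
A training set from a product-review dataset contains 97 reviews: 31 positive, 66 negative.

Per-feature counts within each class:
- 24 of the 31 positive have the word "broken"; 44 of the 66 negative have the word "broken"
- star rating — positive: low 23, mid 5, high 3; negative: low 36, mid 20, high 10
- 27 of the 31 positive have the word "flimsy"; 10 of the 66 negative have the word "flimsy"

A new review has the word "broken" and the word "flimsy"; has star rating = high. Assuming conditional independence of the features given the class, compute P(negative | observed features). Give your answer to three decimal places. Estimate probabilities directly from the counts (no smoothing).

positive: (31/97) × (24/31) × (3/31) × (27/31) ≈ 0.0208546
negative: (66/97) × (44/66) × (10/66) × (10/66) ≈ 0.0104134
P(negative | x) = 0.0104134 / 0.031268 ≈ 0.333

0.333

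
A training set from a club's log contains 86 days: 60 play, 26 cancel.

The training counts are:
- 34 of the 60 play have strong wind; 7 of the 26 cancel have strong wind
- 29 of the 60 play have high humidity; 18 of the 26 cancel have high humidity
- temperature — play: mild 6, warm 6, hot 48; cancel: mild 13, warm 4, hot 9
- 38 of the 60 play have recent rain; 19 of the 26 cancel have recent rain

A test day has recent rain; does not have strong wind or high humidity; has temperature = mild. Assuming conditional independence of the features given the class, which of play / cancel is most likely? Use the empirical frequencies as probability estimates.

play: (60/86) × (26/60) × (31/60) × (6/60) × (38/60) ≈ 0.00989276
cancel: (26/86) × (19/26) × (8/26) × (13/26) × (19/26) ≈ 0.0248383
Highest score → cancel.

cancel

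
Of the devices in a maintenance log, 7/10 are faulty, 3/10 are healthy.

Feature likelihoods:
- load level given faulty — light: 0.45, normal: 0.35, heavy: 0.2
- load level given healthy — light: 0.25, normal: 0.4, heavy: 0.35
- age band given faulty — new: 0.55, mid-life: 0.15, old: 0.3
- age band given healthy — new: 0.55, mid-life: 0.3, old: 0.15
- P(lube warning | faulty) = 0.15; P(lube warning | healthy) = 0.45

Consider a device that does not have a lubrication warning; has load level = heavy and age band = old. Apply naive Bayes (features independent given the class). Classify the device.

faulty: 0.7 × 0.2 × 0.3 × (1−0.15) = 0.0357
healthy: 0.3 × 0.35 × 0.15 × (1−0.45) = 0.0086625
Highest score → faulty.

faulty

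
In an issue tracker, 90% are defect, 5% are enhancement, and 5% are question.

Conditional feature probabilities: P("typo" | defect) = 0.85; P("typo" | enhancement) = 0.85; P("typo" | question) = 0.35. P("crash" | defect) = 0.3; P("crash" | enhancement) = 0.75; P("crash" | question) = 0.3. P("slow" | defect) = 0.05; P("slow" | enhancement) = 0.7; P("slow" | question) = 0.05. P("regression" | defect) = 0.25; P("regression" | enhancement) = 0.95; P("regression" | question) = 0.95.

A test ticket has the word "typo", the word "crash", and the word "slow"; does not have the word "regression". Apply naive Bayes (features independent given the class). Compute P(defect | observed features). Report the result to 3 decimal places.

defect: 0.9 × 0.85 × 0.3 × 0.05 × (1−0.25) = 0.00860625
enhancement: 0.05 × 0.85 × 0.75 × 0.7 × (1−0.95) = 0.001115625
question: 0.05 × 0.35 × 0.3 × 0.05 × (1−0.95) = 0.000013125
P(defect | x) = 0.00860625 / 0.009735 ≈ 0.884

0.884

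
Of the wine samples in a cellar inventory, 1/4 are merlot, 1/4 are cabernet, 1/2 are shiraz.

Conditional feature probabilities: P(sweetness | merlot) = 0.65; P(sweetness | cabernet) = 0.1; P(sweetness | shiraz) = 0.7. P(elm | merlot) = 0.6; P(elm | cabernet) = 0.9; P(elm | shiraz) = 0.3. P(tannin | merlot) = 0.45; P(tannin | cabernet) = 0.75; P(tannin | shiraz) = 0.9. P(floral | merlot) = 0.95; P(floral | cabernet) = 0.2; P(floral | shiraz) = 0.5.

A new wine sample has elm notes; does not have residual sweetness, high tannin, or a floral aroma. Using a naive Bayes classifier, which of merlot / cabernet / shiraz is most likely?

cabernet

merlot: 0.25 × (1−0.65) × 0.6 × (1−0.45) × (1−0.95) = 0.00144375
cabernet: 0.25 × (1−0.1) × 0.9 × (1−0.75) × (1−0.2) = 0.0405
shiraz: 0.5 × (1−0.7) × 0.3 × (1−0.9) × (1−0.5) = 0.00225
Highest score → cabernet.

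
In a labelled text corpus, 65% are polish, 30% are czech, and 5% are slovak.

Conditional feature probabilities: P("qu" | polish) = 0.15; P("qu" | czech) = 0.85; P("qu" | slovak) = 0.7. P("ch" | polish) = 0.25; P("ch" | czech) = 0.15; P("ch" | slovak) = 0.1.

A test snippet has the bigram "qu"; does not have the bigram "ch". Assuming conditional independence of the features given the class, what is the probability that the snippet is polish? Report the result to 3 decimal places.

polish: 0.65 × 0.15 × (1−0.25) = 0.073125
czech: 0.3 × 0.85 × (1−0.15) = 0.21675
slovak: 0.05 × 0.7 × (1−0.1) = 0.0315
P(polish | x) = 0.073125 / 0.321375 ≈ 0.228

0.228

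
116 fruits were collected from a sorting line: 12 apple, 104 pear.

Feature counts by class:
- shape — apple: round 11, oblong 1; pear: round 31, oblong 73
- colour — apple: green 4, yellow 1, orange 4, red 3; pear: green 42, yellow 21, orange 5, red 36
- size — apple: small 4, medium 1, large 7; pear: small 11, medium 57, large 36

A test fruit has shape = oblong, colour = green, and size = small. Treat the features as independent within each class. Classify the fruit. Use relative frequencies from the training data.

pear

apple: (12/116) × (1/12) × (4/12) × (4/12) ≈ 0.000957854
pear: (104/116) × (73/104) × (42/104) × (11/104) ≈ 0.0268807
Highest score → pear.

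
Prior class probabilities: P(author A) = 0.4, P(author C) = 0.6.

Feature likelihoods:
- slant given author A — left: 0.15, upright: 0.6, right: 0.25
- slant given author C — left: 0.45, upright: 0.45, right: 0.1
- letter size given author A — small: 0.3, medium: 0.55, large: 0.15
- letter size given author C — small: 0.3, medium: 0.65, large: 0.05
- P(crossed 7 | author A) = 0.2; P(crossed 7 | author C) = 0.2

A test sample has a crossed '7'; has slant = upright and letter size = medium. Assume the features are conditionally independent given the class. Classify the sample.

author A: 0.4 × 0.6 × 0.55 × 0.2 = 0.0264
author C: 0.6 × 0.45 × 0.65 × 0.2 = 0.0351
Highest score → author C.

author C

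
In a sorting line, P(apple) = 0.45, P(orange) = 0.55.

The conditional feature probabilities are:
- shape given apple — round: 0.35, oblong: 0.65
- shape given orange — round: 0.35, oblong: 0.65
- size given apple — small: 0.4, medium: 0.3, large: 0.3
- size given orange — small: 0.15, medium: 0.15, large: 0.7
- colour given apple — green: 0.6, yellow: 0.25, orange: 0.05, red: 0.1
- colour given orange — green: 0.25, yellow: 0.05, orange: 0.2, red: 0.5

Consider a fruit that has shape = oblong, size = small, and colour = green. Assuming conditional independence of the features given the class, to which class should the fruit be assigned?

apple: 0.45 × 0.65 × 0.4 × 0.6 = 0.0702
orange: 0.55 × 0.65 × 0.15 × 0.25 = 0.01340625
Highest score → apple.

apple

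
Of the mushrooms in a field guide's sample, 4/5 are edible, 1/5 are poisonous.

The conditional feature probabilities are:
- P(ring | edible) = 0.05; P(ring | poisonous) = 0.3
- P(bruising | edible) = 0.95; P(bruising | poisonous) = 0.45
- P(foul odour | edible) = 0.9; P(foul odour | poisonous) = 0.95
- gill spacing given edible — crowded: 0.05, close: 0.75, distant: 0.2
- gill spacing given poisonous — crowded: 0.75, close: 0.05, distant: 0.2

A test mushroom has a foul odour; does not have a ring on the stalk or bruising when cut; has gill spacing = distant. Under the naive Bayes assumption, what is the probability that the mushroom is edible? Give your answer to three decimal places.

0.319

edible: 0.8 × (1−0.05) × (1−0.95) × 0.9 × 0.2 = 0.00684
poisonous: 0.2 × (1−0.3) × (1−0.45) × 0.95 × 0.2 = 0.01463
P(edible | x) = 0.00684 / 0.02147 ≈ 0.319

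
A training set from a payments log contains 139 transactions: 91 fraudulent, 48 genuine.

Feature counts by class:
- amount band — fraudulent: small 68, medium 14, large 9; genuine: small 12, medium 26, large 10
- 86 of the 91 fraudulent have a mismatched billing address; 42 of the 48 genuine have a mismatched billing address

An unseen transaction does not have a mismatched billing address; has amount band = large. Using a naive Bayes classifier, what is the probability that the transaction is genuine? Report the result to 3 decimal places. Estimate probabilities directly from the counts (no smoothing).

fraudulent: (91/139) × (9/91) × (5/91) ≈ 0.00355759
genuine: (48/139) × (10/48) × (6/48) ≈ 0.00899281
P(genuine | x) = 0.00899281 / 0.0125504 ≈ 0.717

0.717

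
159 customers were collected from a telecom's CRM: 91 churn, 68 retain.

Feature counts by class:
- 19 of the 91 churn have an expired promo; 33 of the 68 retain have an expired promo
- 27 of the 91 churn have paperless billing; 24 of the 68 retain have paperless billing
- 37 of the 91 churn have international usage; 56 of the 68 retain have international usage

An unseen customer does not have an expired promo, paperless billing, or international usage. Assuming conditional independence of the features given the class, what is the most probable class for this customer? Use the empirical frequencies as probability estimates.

churn

churn: (91/159) × (72/91) × (64/91) × (54/91) ≈ 0.188985
retain: (68/159) × (35/68) × (44/68) × (12/68) ≈ 0.0251355
Highest score → churn.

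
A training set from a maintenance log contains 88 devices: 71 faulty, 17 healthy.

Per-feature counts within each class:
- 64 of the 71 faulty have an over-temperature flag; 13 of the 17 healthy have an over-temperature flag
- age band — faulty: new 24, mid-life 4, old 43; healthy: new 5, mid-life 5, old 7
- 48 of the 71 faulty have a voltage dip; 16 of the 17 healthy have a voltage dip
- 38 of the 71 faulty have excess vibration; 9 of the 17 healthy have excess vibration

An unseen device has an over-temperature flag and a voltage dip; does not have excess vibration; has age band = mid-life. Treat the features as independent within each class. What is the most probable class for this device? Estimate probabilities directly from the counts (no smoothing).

healthy

faulty: (71/88) × (64/71) × (4/71) × (48/71) × (33/71) ≈ 0.0128747
healthy: (17/88) × (13/17) × (5/17) × (16/17) × (8/17) ≈ 0.0192439
Highest score → healthy.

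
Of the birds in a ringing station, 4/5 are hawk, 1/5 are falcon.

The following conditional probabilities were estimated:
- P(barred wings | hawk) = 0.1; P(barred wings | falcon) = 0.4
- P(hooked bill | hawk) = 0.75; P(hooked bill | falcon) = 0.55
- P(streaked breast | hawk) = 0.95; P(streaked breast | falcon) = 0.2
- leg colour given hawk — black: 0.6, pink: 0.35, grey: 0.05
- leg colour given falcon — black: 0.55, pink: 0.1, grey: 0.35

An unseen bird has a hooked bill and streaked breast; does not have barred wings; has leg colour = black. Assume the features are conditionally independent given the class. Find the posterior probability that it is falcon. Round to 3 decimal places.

0.023

hawk: 0.8 × (1−0.1) × 0.75 × 0.95 × 0.6 = 0.3078
falcon: 0.2 × (1−0.4) × 0.55 × 0.2 × 0.55 = 0.00726
P(falcon | x) = 0.00726 / 0.31506 ≈ 0.023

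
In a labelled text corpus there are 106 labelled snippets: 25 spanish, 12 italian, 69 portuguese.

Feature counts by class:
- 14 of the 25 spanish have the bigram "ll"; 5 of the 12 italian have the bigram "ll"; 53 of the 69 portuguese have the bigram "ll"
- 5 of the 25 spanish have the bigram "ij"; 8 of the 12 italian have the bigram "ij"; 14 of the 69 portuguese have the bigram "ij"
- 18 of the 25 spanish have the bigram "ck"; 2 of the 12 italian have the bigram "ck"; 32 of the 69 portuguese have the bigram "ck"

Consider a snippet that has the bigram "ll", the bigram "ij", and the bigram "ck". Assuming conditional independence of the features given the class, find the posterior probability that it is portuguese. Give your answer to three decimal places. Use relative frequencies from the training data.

spanish: (25/106) × (14/25) × (5/25) × (18/25) ≈ 0.0190189
italian: (12/106) × (5/12) × (8/12) × (2/12) ≈ 0.00524109
portuguese: (69/106) × (53/69) × (14/69) × (32/69) ≈ 0.0470489
P(portuguese | x) = 0.0470489 / 0.07130889 ≈ 0.660

0.660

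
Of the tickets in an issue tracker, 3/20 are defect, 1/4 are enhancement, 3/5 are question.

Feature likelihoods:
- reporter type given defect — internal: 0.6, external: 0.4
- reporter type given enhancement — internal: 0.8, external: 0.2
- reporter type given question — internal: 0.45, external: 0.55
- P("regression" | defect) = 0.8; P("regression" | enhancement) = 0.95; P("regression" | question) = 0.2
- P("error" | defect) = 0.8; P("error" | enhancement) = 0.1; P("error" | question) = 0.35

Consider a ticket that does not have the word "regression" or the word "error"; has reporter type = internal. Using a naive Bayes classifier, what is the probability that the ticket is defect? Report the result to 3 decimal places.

defect: 0.15 × 0.6 × (1−0.8) × (1−0.8) = 0.0036
enhancement: 0.25 × 0.8 × (1−0.95) × (1−0.1) = 0.009
question: 0.6 × 0.45 × (1−0.2) × (1−0.35) = 0.1404
P(defect | x) = 0.0036 / 0.153 ≈ 0.024

0.024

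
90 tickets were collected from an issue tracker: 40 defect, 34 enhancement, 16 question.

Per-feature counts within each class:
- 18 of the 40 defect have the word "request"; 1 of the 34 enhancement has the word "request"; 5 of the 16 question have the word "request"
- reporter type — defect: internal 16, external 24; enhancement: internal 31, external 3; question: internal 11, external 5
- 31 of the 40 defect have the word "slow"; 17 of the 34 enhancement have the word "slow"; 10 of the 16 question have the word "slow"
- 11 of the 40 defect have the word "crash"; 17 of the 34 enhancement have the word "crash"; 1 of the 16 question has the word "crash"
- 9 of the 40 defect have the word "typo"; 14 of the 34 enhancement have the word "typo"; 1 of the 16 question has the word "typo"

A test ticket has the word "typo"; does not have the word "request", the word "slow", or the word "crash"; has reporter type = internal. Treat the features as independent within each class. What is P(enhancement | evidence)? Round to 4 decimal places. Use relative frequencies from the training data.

0.8636

defect: (40/90) × (22/40) × (16/40) × (9/40) × (29/40) × (9/40) = 0.00358875
enhancement: (34/90) × (33/34) × (31/34) × (17/34) × (17/34) × (14/34) ≈ 0.0344146
question: (16/90) × (11/16) × (11/16) × (6/16) × (15/16) × (1/16) = 0.0018463134765625
P(enhancement | x) = 0.0344146 / 0.0398496634765625 ≈ 0.8636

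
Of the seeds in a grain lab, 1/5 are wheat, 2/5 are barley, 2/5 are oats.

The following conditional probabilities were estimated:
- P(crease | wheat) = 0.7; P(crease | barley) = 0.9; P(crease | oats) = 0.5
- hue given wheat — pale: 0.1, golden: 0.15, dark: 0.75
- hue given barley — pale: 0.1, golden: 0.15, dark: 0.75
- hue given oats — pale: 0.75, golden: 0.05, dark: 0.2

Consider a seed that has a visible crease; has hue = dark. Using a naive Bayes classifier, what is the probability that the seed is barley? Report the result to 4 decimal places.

wheat: 0.2 × 0.7 × 0.75 = 0.105
barley: 0.4 × 0.9 × 0.75 = 0.27
oats: 0.4 × 0.5 × 0.2 = 0.04
P(barley | x) = 0.27 / 0.415 ≈ 0.6506

0.6506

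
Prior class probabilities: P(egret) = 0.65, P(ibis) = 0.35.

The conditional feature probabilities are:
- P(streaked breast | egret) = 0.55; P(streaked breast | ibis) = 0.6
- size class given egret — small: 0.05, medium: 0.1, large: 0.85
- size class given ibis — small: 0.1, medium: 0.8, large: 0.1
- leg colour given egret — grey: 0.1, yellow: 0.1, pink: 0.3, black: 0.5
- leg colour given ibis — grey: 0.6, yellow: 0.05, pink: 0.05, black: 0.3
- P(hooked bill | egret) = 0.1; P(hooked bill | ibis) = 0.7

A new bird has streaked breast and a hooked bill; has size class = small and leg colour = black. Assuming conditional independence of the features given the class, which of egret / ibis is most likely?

egret: 0.65 × 0.55 × 0.05 × 0.5 × 0.1 = 0.00089375
ibis: 0.35 × 0.6 × 0.1 × 0.3 × 0.7 = 0.00441
Highest score → ibis.

ibis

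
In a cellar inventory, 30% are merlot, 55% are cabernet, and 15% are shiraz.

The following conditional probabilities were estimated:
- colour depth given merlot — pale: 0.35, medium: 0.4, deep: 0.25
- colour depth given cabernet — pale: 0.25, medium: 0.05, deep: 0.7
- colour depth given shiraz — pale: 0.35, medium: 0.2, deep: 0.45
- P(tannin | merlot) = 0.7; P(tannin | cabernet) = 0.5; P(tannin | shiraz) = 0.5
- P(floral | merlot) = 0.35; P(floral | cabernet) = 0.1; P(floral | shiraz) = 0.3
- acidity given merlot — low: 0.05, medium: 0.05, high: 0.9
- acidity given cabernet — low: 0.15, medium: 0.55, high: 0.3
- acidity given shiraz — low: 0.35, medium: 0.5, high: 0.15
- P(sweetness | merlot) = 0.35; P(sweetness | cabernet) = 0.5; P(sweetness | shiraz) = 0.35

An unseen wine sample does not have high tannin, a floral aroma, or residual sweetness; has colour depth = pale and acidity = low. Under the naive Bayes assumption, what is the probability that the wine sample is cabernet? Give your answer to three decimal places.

merlot: 0.3 × 0.35 × (1−0.7) × (1−0.35) × 0.05 × (1−0.35) = 0.0006654375
cabernet: 0.55 × 0.25 × (1−0.5) × (1−0.1) × 0.15 × (1−0.5) = 0.004640625
shiraz: 0.15 × 0.35 × (1−0.5) × (1−0.3) × 0.35 × (1−0.35) = 0.0041803125
P(cabernet | x) = 0.004640625 / 0.009486375 ≈ 0.489

0.489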